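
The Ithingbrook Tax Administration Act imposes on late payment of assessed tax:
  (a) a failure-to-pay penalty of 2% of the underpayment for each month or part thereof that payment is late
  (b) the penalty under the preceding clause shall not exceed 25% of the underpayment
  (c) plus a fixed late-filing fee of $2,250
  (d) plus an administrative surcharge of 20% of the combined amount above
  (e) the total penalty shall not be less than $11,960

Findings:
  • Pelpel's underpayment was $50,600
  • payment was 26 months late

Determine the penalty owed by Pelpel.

Penalty: $17,880

Accrued rate: 2% × 26 = 52%, capped at 25% → 25%
Failure-to-pay penalty: 25% of $50,600 = $12,650
Penalty before surcharge: $12,650 + $2,250 = $14,900
Administrative surcharge: 20% of $14,900 = $2,980
Total penalty: $14,900 + $2,980 = $17,880
Minimum $11,960: $17,880 meets the minimum, no increase.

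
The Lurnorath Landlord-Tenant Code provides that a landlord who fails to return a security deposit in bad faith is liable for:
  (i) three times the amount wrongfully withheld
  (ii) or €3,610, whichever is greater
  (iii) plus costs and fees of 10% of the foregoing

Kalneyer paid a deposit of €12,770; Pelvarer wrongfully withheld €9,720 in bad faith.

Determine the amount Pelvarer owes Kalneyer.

Trebled: 3 × €9,720 = €29,160
Minimum €3,610: €29,160 meets the minimum, no increase.
Costs and fees: 10% of €29,160 = €2,916
Total recovery: €29,160 + €2,916 = €32,076

€32,076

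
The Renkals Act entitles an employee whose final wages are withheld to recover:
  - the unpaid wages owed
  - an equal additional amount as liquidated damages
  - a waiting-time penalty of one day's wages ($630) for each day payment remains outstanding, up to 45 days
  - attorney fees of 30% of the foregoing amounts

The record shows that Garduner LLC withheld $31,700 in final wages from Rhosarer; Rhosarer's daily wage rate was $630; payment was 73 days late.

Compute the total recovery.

Liquidated damages (equal amount): $31,700
Penalty days: min(73, 45) = 45
Waiting-time penalty: 45 × $630 = $28,350
Subtotal: $31,700 + $31,700 + $28,350 = $91,750
Attorney fees: 30% of $91,750 = $27,525
Total award: $91,750 + $27,525 = $119,275

$119,275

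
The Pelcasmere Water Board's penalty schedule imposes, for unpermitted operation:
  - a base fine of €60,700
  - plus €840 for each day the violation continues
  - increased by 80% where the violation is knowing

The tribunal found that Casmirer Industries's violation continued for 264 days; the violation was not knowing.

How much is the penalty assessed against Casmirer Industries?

€282,460

Per-day component: 264 × €840 = €221,760
Base plus per-day: €60,700 + €221,760 = €282,460
The violation was not knowing: no 80% increase.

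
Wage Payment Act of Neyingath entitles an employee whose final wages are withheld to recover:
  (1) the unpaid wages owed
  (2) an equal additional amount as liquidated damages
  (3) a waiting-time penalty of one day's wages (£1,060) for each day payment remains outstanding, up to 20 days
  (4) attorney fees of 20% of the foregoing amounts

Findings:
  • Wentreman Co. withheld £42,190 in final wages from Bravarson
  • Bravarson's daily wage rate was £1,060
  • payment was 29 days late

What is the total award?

Liquidated damages (equal amount): £42,190
Penalty days: min(29, 20) = 20
Waiting-time penalty: 20 × £1,060 = £21,200
Subtotal: £42,190 + £42,190 + £21,200 = £105,580
Attorney fees: 20% of £105,580 = £21,116
Total award: £105,580 + £21,116 = £126,696

£126,696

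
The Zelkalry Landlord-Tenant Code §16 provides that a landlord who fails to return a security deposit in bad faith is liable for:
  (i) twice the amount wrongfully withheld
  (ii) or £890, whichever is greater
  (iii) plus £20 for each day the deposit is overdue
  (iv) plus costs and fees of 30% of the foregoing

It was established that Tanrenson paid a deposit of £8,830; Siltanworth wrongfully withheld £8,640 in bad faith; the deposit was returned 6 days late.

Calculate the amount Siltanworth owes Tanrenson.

Doubled: 2 × £8,640 = £17,280
Minimum £890: £17,280 meets the minimum, no increase.
Late-return penalty: 6 × £20 = £120
Damages plus late penalty: £17,280 + £120 = £17,400
Costs and fees: 30% of £17,400 = £5,220
Total recovery: £17,400 + £5,220 = £22,620

£22,620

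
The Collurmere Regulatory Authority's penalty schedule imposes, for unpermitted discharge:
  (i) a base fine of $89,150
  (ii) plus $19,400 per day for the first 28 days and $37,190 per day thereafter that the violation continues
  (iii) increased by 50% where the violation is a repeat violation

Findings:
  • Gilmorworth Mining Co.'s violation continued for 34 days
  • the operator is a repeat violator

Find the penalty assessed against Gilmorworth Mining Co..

First 28 days: 28 × $19,400 = $543,200
Remaining days: (34 − 28) × $37,190 = $223,140
Per-day component: $543,200 + $223,140 = $766,340
Base plus per-day: $89,150 + $766,340 = $855,490
Enhancement: 50% of $855,490 = $427,745
Enhanced fine: $855,490 + $427,745 = $1,283,235

$1,283,235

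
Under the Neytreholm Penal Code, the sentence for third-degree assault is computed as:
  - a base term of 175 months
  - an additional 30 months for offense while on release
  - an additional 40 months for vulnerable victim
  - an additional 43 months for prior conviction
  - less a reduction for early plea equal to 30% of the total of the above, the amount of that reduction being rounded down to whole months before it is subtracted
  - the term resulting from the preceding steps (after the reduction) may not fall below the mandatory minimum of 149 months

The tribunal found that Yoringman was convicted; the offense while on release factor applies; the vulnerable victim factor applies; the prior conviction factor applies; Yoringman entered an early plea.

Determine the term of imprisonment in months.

Offense while on release enhancement: +30 months
Vulnerable victim enhancement: +40 months
Prior conviction enhancement: +43 months
Adjusted term: 175 months + 30 months + 40 months + 43 months = 288 months
Early plea reduction: 30% of 288 months = 86 months (rounded down)
After reduction: 288 − 86 = 202 months
Minimum 149 months: 202 months meets the minimum, no increase.

202 months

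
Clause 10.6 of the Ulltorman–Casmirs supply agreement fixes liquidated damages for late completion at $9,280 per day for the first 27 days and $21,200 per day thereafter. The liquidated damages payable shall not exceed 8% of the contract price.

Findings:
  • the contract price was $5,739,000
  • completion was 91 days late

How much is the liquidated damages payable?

First 27 days: 27 × $9,280 = $250,560
Remaining days: (91 − 27) × $21,200 = $1,356,800
Accrued per-day damages: $250,560 + $1,356,800 = $1,607,360
Cap: 8% of $5,739,000 = $459,120
Cap at $459,120: $1,607,360 exceeds the cap → $459,120

$459,120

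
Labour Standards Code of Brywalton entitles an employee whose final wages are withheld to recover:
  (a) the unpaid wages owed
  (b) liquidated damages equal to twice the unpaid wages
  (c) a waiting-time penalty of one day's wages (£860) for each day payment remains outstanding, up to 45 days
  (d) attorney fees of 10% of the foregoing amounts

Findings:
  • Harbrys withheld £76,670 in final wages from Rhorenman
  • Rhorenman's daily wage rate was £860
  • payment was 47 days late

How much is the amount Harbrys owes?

£295,581

Doubled: 2 × £76,670 = £153,340
Penalty days: min(47, 45) = 45
Waiting-time penalty: 45 × £860 = £38,700
Subtotal: £76,670 + £153,340 + £38,700 = £268,710
Attorney fees: 10% of £268,710 = £26,871
Total award: £268,710 + £26,871 = £295,581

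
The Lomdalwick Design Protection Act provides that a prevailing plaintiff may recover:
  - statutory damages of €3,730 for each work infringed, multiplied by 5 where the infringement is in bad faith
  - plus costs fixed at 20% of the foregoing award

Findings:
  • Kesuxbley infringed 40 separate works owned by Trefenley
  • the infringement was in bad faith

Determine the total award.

€895,200

Statutory damages: 40 × €3,730 = €149,200
Multiplied by 5: 5 × €149,200 = €746,000
Costs: 20% of €746,000 = €149,200
Award plus costs: €746,000 + €149,200 = €895,200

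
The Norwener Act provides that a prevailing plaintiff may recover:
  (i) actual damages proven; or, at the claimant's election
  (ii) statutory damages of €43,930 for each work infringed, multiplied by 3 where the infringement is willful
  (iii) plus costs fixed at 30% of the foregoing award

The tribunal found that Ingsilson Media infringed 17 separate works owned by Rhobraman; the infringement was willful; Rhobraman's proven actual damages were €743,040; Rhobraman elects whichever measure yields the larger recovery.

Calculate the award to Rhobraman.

Statutory damages: 17 × €43,930 = €746,810
Trebled: 3 × €746,810 = €2,240,430
Greater of actual damages (€743,040) or enhanced statutory damages (€2,240,430): €2,240,430
Costs: 30% of €2,240,430 = €672,129
Award plus costs: €2,240,430 + €672,129 = €2,912,559

€2,912,559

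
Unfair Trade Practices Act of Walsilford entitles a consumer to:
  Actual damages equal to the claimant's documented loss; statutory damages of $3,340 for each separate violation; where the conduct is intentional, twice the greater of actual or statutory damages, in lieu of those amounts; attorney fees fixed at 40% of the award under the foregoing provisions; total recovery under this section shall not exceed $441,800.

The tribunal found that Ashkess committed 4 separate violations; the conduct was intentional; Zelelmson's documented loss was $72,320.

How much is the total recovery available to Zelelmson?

Statutory damages: 4 × $3,340 = $13,360
Greater of actual damages ($72,320) or statutory damages ($13,360): $72,320
Doubled: 2 × $72,320 = $144,640
Attorney fees: 40% of $144,640 = $57,856
Total before cap: $144,640 + $57,856 = $202,496
Cap at $441,800: $202,496 is within the cap, no reduction.

Total recovery: $202,496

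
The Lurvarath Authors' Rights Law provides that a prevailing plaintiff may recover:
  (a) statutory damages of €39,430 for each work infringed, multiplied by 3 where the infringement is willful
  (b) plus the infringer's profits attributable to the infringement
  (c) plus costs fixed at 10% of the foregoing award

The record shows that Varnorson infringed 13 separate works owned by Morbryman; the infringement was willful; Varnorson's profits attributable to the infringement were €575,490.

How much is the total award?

Statutory damages: 13 × €39,430 = €512,590
Trebled: 3 × €512,590 = €1,537,770
Combined award: €1,537,770 + €575,490 = €2,113,260
Costs: 10% of €2,113,260 = €211,326
Award plus costs: €2,113,260 + €211,326 = €2,324,586

€2,324,586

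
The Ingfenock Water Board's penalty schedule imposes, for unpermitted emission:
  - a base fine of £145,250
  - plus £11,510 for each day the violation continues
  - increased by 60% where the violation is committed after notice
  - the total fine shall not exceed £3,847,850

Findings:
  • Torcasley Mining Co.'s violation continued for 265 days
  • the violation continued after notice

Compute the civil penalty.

Per-day component: 265 × £11,510 = £3,050,150
Base plus per-day: £145,250 + £3,050,150 = £3,195,400
Enhancement: 60% of £3,195,400 = £1,917,240
Enhanced fine: £3,195,400 + £1,917,240 = £5,112,640
Cap at £3,847,850: £5,112,640 exceeds the cap → £3,847,850

£3,847,850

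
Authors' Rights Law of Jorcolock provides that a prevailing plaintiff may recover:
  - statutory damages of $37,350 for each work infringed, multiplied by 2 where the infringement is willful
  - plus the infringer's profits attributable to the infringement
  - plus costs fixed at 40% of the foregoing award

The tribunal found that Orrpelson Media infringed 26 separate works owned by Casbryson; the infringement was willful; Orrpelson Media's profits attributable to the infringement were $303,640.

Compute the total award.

Statutory damages: 26 × $37,350 = $971,100
Doubled: 2 × $971,100 = $1,942,200
Combined award: $1,942,200 + $303,640 = $2,245,840
Costs: 40% of $2,245,840 = $898,336
Award plus costs: $2,245,840 + $898,336 = $3,144,176

$3,144,176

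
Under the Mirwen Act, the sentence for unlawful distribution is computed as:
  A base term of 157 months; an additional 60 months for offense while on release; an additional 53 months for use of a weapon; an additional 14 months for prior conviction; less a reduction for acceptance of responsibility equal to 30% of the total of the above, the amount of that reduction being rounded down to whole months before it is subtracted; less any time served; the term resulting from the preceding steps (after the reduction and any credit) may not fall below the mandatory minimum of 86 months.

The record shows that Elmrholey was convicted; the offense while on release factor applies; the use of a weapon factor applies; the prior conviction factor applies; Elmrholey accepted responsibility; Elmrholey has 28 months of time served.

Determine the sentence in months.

171 months

Offense while on release enhancement: +60 months
Use of a weapon enhancement: +53 months
Prior conviction enhancement: +14 months
Adjusted term: 157 months + 60 months + 53 months + 14 months = 284 months
Acceptance of responsibility reduction: 30% of 284 months = 85 months (rounded down)
After reduction: 284 − 85 = 199 months
Less time served: 199 months − 28 months = 171 months
Minimum 86 months: 171 months meets the minimum, no increase.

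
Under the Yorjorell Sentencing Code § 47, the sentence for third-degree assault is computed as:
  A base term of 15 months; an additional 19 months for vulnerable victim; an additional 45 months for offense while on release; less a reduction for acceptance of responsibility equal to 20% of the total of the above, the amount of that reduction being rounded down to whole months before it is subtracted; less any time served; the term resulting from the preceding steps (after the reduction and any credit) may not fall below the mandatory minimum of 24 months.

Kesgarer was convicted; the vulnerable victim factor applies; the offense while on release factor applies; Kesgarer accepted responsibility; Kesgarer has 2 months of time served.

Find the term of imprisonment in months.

Vulnerable victim enhancement: +19 months
Offense while on release enhancement: +45 months
Adjusted term: 15 months + 19 months + 45 months = 79 months
Acceptance of responsibility reduction: 20% of 79 months = 15 months (rounded down)
After reduction: 79 − 15 = 64 months
Less time served: 64 months − 2 months = 62 months
Minimum 24 months: 62 months meets the minimum, no increase.

Sentence: 62 months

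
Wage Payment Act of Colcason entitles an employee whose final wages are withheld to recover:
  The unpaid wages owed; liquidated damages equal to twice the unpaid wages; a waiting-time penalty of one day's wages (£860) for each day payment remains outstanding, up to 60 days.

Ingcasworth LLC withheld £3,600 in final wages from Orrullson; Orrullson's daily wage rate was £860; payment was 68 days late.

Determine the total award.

£62,400

Doubled: 2 × £3,600 = £7,200
Penalty days: min(68, 60) = 60
Waiting-time penalty: 60 × £860 = £51,600
Total award: £3,600 + £7,200 + £51,600 = £62,400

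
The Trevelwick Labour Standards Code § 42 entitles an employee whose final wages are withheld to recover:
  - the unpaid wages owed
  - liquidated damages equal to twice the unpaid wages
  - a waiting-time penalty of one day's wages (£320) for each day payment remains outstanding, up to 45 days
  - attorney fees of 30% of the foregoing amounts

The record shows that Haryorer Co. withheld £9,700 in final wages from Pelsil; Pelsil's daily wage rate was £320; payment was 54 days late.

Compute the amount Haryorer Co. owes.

£56,550

Doubled: 2 × £9,700 = £19,400
Penalty days: min(54, 45) = 45
Waiting-time penalty: 45 × £320 = £14,400
Subtotal: £9,700 + £19,400 + £14,400 = £43,500
Attorney fees: 30% of £43,500 = £13,050
Total award: £43,500 + £13,050 = £56,550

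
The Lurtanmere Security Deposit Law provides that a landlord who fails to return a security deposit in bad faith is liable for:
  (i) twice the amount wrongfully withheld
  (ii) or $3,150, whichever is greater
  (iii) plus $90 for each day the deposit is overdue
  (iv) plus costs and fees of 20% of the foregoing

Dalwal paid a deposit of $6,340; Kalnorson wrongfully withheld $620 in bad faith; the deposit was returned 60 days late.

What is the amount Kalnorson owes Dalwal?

$10,260

Doubled: 2 × $620 = $1,240
Minimum $3,150: $1,240 is below the minimum → $3,150
Late-return penalty: 60 × $90 = $5,400
Damages plus late penalty: $3,150 + $5,400 = $8,550
Costs and fees: 20% of $8,550 = $1,710
Total recovery: $8,550 + $1,710 = $10,260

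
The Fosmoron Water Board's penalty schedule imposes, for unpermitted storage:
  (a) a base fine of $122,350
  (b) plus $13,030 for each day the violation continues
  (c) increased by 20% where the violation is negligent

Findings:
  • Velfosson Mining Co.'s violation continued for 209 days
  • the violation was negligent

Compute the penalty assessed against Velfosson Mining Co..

Per-day component: 209 × $13,030 = $2,723,270
Base plus per-day: $122,350 + $2,723,270 = $2,845,620
Enhancement: 20% of $2,845,620 = $569,124
Enhanced fine: $2,845,620 + $569,124 = $3,414,744

$3,414,744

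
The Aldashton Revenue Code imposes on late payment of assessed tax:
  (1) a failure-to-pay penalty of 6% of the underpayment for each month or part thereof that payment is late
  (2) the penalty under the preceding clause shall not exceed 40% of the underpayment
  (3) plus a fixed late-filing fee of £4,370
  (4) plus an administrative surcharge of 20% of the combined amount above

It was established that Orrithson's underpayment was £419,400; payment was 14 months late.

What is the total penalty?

Accrued rate: 6% × 14 = 84%, capped at 40% → 40%
Failure-to-pay penalty: 40% of £419,400 = £167,760
Penalty before surcharge: £167,760 + £4,370 = £172,130
Administrative surcharge: 20% of £172,130 = £34,426
Total penalty: £172,130 + £34,426 = £206,556

£206,556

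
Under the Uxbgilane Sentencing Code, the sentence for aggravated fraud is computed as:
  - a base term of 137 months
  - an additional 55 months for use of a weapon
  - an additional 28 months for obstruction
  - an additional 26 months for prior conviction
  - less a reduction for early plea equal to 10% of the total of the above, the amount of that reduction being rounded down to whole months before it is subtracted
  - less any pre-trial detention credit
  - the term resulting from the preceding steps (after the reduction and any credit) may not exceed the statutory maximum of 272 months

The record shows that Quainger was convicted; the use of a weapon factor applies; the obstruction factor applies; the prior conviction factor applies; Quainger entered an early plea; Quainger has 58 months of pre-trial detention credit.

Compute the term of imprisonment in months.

164 months

Use of a weapon enhancement: +55 months
Obstruction enhancement: +28 months
Prior conviction enhancement: +26 months
Adjusted term: 137 months + 55 months + 28 months + 26 months = 246 months
Early plea reduction: 10% of 246 months = 24 months (rounded down)
After reduction: 246 − 24 = 222 months
Less pre-trial detention credit: 222 months − 58 months = 164 months
Cap at 272 months: 164 months is within the cap, no reduction.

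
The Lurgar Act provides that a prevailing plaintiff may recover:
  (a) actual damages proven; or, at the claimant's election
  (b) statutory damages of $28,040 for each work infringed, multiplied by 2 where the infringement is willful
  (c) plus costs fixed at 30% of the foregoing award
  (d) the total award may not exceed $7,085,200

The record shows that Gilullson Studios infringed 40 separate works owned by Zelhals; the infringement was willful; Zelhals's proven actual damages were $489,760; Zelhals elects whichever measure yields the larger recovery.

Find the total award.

$2,916,160

Statutory damages: 40 × $28,040 = $1,121,600
Doubled: 2 × $1,121,600 = $2,243,200
Greater of actual damages ($489,760) or enhanced statutory damages ($2,243,200): $2,243,200
Costs: 30% of $2,243,200 = $672,960
Award plus costs: $2,243,200 + $672,960 = $2,916,160
Cap at $7,085,200: $2,916,160 is within the cap, no reduction.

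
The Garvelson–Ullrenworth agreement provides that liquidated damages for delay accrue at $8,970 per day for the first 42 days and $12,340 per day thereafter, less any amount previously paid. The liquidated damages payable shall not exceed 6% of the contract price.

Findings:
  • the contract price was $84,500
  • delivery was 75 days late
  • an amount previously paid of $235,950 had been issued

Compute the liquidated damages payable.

$5,070

First 42 days: 42 × $8,970 = $376,740
Remaining days: (75 − 42) × $12,340 = $407,220
Accrued per-day damages: $376,740 + $407,220 = $783,960
Less amount previously paid: $783,960 − $235,950 = $548,010
Cap: 6% of $84,500 = $5,070
Cap at $5,070: $548,010 exceeds the cap → $5,070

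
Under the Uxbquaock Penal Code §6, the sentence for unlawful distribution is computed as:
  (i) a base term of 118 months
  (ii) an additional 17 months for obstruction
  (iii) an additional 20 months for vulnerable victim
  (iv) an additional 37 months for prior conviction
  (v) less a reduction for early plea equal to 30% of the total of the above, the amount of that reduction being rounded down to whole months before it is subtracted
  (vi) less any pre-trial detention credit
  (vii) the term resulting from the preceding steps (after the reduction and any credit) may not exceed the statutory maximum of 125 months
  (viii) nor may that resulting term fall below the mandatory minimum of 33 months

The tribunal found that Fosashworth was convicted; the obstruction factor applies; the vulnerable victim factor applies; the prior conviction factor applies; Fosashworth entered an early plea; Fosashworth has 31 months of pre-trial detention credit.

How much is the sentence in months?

Obstruction enhancement: +17 months
Vulnerable victim enhancement: +20 months
Prior conviction enhancement: +37 months
Adjusted term: 118 months + 17 months + 20 months + 37 months = 192 months
Early plea reduction: 30% of 192 months = 57 months (rounded down)
After reduction: 192 − 57 = 135 months
Less pre-trial detention credit: 135 months − 31 months = 104 months
Cap at 125 months: 104 months is within the cap, no reduction.
Minimum 33 months: 104 months meets the minimum, no increase.

104 months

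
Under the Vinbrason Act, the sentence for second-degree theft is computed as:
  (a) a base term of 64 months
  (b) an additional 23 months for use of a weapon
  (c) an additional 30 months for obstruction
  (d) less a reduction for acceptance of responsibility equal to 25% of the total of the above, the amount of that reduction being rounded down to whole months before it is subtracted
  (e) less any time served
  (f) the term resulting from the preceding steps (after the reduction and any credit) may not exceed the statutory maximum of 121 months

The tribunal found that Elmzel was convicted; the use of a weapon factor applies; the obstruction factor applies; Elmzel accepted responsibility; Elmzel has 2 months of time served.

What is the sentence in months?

Sentence: 86 months

Use of a weapon enhancement: +23 months
Obstruction enhancement: +30 months
Adjusted term: 64 months + 23 months + 30 months = 117 months
Acceptance of responsibility reduction: 25% of 117 months = 29 months (rounded down)
After reduction: 117 − 29 = 88 months
Less time served: 88 months − 2 months = 86 months
Cap at 121 months: 86 months is within the cap, no reduction.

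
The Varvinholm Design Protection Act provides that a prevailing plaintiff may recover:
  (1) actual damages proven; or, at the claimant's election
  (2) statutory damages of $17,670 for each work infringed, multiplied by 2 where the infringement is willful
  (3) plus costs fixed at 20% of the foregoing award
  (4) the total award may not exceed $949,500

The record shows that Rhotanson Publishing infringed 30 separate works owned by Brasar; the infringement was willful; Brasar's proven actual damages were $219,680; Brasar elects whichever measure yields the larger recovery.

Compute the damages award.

$949,500

Statutory damages: 30 × $17,670 = $530,100
Doubled: 2 × $530,100 = $1,060,200
Greater of actual damages ($219,680) or enhanced statutory damages ($1,060,200): $1,060,200
Costs: 20% of $1,060,200 = $212,040
Award plus costs: $1,060,200 + $212,040 = $1,272,240
Cap at $949,500: $1,272,240 exceeds the cap → $949,500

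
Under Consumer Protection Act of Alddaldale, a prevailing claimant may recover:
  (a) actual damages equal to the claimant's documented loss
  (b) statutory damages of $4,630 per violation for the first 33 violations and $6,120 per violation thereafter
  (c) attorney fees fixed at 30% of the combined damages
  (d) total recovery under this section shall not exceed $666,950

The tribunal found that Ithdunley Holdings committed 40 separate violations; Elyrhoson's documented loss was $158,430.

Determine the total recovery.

First 33 violations: 33 × $4,630 = $152,790
Remaining violations: (40 − 33) × $6,120 = $42,840
Statutory damages: $152,790 + $42,840 = $195,630
Combined damages: $158,430 + $195,630 = $354,060
Attorney fees: 30% of $354,060 = $106,218
Total before cap: $354,060 + $106,218 = $460,278
Cap at $666,950: $460,278 is within the cap, no reduction.

$460,278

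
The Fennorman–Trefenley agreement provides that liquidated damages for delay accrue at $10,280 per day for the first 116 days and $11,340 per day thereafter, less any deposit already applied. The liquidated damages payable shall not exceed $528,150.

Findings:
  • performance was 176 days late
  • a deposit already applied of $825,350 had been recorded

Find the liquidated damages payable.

First 116 days: 116 × $10,280 = $1,192,480
Remaining days: (176 − 116) × $11,340 = $680,400
Accrued per-day damages: $1,192,480 + $680,400 = $1,872,880
Less deposit already applied: $1,872,880 − $825,350 = $1,047,530
Cap at $528,150: $1,047,530 exceeds the cap → $528,150

Liquidated damages: $528,150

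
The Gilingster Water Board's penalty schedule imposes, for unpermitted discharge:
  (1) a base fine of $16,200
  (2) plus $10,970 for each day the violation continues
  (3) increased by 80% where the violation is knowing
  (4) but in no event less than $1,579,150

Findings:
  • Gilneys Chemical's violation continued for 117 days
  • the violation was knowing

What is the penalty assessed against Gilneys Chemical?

Per-day component: 117 × $10,970 = $1,283,490
Base plus per-day: $16,200 + $1,283,490 = $1,299,690
Enhancement: 80% of $1,299,690 = $1,039,752
Enhanced fine: $1,299,690 + $1,039,752 = $2,339,442
Minimum $1,579,150: $2,339,442 meets the minimum, no increase.

$2,339,442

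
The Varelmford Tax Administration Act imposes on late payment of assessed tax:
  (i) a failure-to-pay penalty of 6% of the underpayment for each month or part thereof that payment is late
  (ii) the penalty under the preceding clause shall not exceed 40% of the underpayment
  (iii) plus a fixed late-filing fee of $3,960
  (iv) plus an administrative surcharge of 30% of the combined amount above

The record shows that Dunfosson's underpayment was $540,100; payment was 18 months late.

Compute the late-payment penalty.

Accrued rate: 6% × 18 = 108%, capped at 40% → 40%
Failure-to-pay penalty: 40% of $540,100 = $216,040
Penalty before surcharge: $216,040 + $3,960 = $220,000
Administrative surcharge: 30% of $220,000 = $66,000
Total penalty: $220,000 + $66,000 = $286,000

$286,000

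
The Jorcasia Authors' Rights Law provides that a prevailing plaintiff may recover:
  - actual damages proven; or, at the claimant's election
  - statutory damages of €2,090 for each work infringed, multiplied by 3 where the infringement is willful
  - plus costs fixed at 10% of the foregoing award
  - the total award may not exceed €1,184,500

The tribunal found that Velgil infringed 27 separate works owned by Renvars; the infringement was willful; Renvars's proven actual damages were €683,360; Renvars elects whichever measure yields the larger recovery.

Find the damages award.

€751,696

Statutory damages: 27 × €2,090 = €56,430
Trebled: 3 × €56,430 = €169,290
Greater of actual damages (€683,360) or enhanced statutory damages (€169,290): €683,360
Costs: 10% of €683,360 = €68,336
Award plus costs: €683,360 + €68,336 = €751,696
Cap at €1,184,500: €751,696 is within the cap, no reduction.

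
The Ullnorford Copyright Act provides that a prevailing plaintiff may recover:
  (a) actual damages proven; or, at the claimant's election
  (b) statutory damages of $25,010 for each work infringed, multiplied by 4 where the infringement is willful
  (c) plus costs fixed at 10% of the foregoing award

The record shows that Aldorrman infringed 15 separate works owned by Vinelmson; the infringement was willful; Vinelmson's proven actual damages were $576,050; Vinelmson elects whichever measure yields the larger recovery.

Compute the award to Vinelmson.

Statutory damages: 15 × $25,010 = $375,150
Multiplied by 4: 4 × $375,150 = $1,500,600
Greater of actual damages ($576,050) or enhanced statutory damages ($1,500,600): $1,500,600
Costs: 10% of $1,500,600 = $150,060
Award plus costs: $1,500,600 + $150,060 = $1,650,660

$1,650,660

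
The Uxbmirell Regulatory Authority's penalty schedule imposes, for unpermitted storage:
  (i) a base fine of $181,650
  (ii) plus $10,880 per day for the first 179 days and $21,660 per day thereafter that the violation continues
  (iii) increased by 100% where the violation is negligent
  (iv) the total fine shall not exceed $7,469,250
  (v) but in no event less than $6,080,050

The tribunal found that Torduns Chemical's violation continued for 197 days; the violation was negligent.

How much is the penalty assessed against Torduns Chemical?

First 179 days: 179 × $10,880 = $1,947,520
Remaining days: (197 − 179) × $21,660 = $389,880
Per-day component: $1,947,520 + $389,880 = $2,337,400
Base plus per-day: $181,650 + $2,337,400 = $2,519,050
Enhancement: 100% of $2,519,050 = $2,519,050
Enhanced fine: $2,519,050 + $2,519,050 = $5,038,100
Cap at $7,469,250: $5,038,100 is within the cap, no reduction.
Minimum $6,080,050: $5,038,100 is below the minimum → $6,080,050

$6,080,050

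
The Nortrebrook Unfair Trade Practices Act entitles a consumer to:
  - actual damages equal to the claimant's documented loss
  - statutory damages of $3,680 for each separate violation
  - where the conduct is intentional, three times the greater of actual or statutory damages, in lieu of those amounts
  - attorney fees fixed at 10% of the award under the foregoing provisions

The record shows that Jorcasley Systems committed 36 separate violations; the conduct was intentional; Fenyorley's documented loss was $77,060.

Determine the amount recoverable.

Statutory damages: 36 × $3,680 = $132,480
Greater of actual damages ($77,060) or statutory damages ($132,480): $132,480
Trebled: 3 × $132,480 = $397,440
Attorney fees: 10% of $397,440 = $39,744
Total recovery: $397,440 + $39,744 = $437,184

$437,184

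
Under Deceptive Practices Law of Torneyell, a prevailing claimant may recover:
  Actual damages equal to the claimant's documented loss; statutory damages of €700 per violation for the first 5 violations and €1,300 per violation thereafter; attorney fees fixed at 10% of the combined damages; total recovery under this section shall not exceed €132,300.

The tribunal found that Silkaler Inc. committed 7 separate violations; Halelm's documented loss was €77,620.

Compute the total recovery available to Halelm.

€92,092

First 5 violations: 5 × €700 = €3,500
Remaining violations: (7 − 5) × €1,300 = €2,600
Statutory damages: €3,500 + €2,600 = €6,100
Combined damages: €77,620 + €6,100 = €83,720
Attorney fees: 10% of €83,720 = €8,372
Total before cap: €83,720 + €8,372 = €92,092
Cap at €132,300: €92,092 is within the cap, no reduction.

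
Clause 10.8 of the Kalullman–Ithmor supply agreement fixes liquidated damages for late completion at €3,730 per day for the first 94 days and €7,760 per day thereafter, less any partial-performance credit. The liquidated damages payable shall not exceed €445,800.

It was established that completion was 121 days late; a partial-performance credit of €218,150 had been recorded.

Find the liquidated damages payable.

€341,990

First 94 days: 94 × €3,730 = €350,620
Remaining days: (121 − 94) × €7,760 = €209,520
Accrued per-day damages: €350,620 + €209,520 = €560,140
Less partial-performance credit: €560,140 − €218,150 = €341,990
Cap at €445,800: €341,990 is within the cap, no reduction.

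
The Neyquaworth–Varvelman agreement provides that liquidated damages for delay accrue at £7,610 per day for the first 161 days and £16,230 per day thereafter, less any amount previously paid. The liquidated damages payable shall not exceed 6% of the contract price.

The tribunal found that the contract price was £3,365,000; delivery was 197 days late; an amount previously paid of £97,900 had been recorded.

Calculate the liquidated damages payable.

First 161 days: 161 × £7,610 = £1,225,210
Remaining days: (197 − 161) × £16,230 = £584,280
Accrued per-day damages: £1,225,210 + £584,280 = £1,809,490
Less amount previously paid: £1,809,490 − £97,900 = £1,711,590
Cap: 6% of £3,365,000 = £201,900
Cap at £201,900: £1,711,590 exceeds the cap → £201,900

£201,900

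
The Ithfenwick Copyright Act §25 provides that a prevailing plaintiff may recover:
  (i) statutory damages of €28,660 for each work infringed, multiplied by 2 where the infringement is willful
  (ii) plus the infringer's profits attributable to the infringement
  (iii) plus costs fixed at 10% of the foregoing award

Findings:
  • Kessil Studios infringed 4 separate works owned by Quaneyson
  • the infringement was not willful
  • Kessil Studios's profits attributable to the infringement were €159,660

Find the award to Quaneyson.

€301,730

Statutory damages: 4 × €28,660 = €114,640
Infringement not willful: no ×2 enhancement.
Combined award: €114,640 + €159,660 = €274,300
Costs: 10% of €274,300 = €27,430
Award plus costs: €274,300 + €27,430 = €301,730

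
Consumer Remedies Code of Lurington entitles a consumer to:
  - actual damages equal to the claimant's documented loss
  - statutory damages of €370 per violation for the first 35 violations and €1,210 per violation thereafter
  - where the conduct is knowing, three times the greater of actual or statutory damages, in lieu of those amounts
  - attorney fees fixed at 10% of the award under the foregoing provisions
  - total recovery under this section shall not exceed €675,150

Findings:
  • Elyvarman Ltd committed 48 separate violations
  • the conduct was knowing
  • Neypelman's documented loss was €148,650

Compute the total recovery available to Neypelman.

Total recovery: €490,545

First 35 violations: 35 × €370 = €12,950
Remaining violations: (48 − 35) × €1,210 = €15,730
Statutory damages: €12,950 + €15,730 = €28,680
Greater of actual damages (€148,650) or statutory damages (€28,680): €148,650
Trebled: 3 × €148,650 = €445,950
Attorney fees: 10% of €445,950 = €44,595
Total before cap: €445,950 + €44,595 = €490,545
Cap at €675,150: €490,545 is within the cap, no reduction.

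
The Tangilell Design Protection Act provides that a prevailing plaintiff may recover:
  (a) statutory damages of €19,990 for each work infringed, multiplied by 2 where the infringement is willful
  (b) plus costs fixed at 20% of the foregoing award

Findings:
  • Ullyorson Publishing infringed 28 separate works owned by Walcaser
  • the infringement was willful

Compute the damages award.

Statutory damages: 28 × €19,990 = €559,720
Doubled: 2 × €559,720 = €1,119,440
Costs: 20% of €1,119,440 = €223,888
Award plus costs: €1,119,440 + €223,888 = €1,343,328

€1,343,328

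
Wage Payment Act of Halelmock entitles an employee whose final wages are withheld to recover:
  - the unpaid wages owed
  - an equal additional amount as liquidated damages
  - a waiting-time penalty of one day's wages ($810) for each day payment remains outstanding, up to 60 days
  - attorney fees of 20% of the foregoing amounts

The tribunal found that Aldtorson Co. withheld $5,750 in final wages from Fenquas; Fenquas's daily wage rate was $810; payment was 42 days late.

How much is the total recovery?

Liquidated damages (equal amount): $5,750
Penalty days: min(42, 60) = 42
Waiting-time penalty: 42 × $810 = $34,020
Subtotal: $5,750 + $5,750 + $34,020 = $45,520
Attorney fees: 20% of $45,520 = $9,104
Total award: $45,520 + $9,104 = $54,624

Total award: $54,624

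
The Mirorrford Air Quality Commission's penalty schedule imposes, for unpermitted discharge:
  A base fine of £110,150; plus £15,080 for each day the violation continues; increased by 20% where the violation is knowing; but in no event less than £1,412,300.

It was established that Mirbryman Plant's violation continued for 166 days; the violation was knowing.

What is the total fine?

Per-day component: 166 × £15,080 = £2,503,280
Base plus per-day: £110,150 + £2,503,280 = £2,613,430
Enhancement: 20% of £2,613,430 = £522,686
Enhanced fine: £2,613,430 + £522,686 = £3,136,116
Minimum £1,412,300: £3,136,116 meets the minimum, no increase.

Civil penalty: £3,136,116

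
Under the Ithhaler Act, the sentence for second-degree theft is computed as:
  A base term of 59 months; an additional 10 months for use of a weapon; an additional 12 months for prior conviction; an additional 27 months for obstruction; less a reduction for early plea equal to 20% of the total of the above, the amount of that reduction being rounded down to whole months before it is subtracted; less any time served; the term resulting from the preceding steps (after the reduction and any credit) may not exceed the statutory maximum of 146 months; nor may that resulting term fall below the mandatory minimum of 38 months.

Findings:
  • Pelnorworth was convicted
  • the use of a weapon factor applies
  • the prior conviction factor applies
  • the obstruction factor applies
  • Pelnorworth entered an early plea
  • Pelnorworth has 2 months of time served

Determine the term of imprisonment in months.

85 months

Use of a weapon enhancement: +10 months
Prior conviction enhancement: +12 months
Obstruction enhancement: +27 months
Adjusted term: 59 months + 10 months + 12 months + 27 months = 108 months
Early plea reduction: 20% of 108 months = 21 months (rounded down)
After reduction: 108 − 21 = 87 months
Less time served: 87 months − 2 months = 85 months
Cap at 146 months: 85 months is within the cap, no reduction.
Minimum 38 months: 85 months meets the minimum, no increase.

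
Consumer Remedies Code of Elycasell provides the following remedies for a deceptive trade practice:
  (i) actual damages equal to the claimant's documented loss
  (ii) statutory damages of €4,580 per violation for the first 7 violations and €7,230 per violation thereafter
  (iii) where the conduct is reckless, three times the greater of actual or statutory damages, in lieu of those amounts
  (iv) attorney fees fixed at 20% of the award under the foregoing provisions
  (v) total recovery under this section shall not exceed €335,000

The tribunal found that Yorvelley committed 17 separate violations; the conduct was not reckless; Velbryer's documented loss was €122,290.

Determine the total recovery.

First 7 violations: 7 × €4,580 = €32,060
Remaining violations: (17 − 7) × €7,230 = €72,300
Statutory damages: €32,060 + €72,300 = €104,360
Conduct not reckless: the in-lieu enhancement does not apply.
Actual plus statutory damages: €122,290 + €104,360 = €226,650
Attorney fees: 20% of €226,650 = €45,330
Total before cap: €226,650 + €45,330 = €271,980
Cap at €335,000: €271,980 is within the cap, no reduction.

€271,980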